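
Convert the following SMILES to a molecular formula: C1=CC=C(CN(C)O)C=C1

C8H11NO

Heavy atoms from the SMILES: 8 C, 1 N, 1 O.
Implicit hydrogens by atom environment:
  5 × C (aromatic): 1 H each → 5
  1 × C: 3 H
  1 × C: 2 H
  1 × C (aromatic): no H
  1 × N: no H
  1 × O: 1 H
  Total hydrogens = 11.
Molecular formula: C8H11NO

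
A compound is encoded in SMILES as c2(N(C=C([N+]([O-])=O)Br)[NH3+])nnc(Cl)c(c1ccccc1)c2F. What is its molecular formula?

C12H9BrClFN5O2+

Heavy atoms from the SMILES: 1 Br, 12 C, 1 Cl, 1 F, 5 N, 2 O.
Implicit hydrogens by atom environment:
  5 × C (aromatic): 1 H each → 5
  5 × C (aromatic): no H
  2 × N (aromatic): no H
  1 × Br: no H
  1 × C: 1 H
  1 × C: no H
  1 × Cl: no H
  1 × F: no H
  1 × N (charge +1): 3 H
  1 × N: no H
  1 × N (charge +1): no H
  1 × O: no H
  1 × O (charge -1): no H
  Total hydrogens = 9.
Net charge +1.
Molecular formula: C12H9BrClFN5O2+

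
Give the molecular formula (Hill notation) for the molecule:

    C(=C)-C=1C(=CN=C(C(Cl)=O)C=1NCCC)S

C11H13ClN2OS

Heavy atoms from the SMILES: 11 C, 1 Cl, 2 N, 1 O, 1 S.
Implicit hydrogens by atom environment:
  4 × C (aromatic): no H
  3 × C: 2 H each → 6
  1 × C: 3 H
  1 × C (aromatic): 1 H
  1 × C: 1 H
  1 × C: no H
  1 × Cl: no H
  1 × N: 1 H
  1 × N (aromatic): no H
  1 × O: no H
  1 × S: 1 H
  Total hydrogens = 13.
Molecular formula: C11H13ClN2OS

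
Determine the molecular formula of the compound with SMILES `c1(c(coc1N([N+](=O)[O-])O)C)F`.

Heavy atoms from the SMILES: 5 C, 1 F, 2 N, 4 O.
Implicit hydrogens by atom environment:
  3 × C (aromatic): no H
  1 × C: 3 H
  1 × C (aromatic): 1 H
  1 × F: no H
  1 × N: no H
  1 × N (charge +1): no H
  1 × O: 1 H
  1 × O (aromatic): no H
  1 × O: no H
  1 × O (charge -1): no H
  Total hydrogens = 5.
Molecular formula: C5H5FN2O4

C5H5FN2O4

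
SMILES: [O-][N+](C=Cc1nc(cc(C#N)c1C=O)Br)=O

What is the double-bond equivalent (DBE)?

Molecular formula from the SMILES: C9H4BrN3O3.
DoU = (2C + 2 + N − H − X)/2 = (2·9 + 2 + 3 − 4 − 1)/2 = 18/2 = 9.
(Structurally: 1 ring(s) + 8 π bond(s) = 9.)

9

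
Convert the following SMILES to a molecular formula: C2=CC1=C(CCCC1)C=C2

Heavy atoms from the SMILES: 10 C.
Implicit hydrogens by atom environment:
  4 × C: 2 H each → 8
  4 × C (aromatic): 1 H each → 4
  2 × C (aromatic): no H
  Total hydrogens = 12.
Molecular formula: C10H12

C10H12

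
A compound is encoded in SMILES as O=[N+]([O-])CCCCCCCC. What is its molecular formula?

Heavy atoms from the SMILES: 8 C, 1 N, 2 O.
Implicit hydrogens by atom environment:
  7 × C: 2 H each → 14
  1 × C: 3 H
  1 × N (charge +1): no H
  1 × O: no H
  1 × O (charge -1): no H
  Total hydrogens = 17.
Molecular formula: C8H17NO2

C8H17NO2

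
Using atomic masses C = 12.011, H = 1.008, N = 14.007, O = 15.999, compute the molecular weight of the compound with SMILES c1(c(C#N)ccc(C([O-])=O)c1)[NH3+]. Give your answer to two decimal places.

162.15

Molecular formula: C8H6N2O2.
M = 8×12.011 + 6×1.008 + 2×14.007 + 2×15.999 = 162.15 g/mol.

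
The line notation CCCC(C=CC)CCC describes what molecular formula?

C10H20

Heavy atoms from the SMILES: 10 C.
Implicit hydrogens by atom environment:
  4 × C: 2 H each → 8
  3 × C: 3 H each → 9
  3 × C: 1 H each → 3
  Total hydrogens = 20.
Molecular formula: C10H20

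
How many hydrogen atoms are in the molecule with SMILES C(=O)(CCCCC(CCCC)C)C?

24

Hydrogens are implicit in SMILES; fill each atom to its normal valence:
  7 × C: 2 H each → 14
  3 × C: 3 H each → 9
  1 × C: 1 H
  1 × C: no H
  1 × O: no H
  Total hydrogens = 24.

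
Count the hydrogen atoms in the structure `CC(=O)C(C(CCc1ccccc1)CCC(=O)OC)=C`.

22

Hydrogens are implicit in SMILES; fill each atom to its normal valence:
  5 × C: 2 H each → 10
  5 × C (aromatic): 1 H each → 5
  3 × C: no H
  3 × O: no H
  2 × C: 3 H each → 6
  1 × C: 1 H
  1 × C (aromatic): no H
  Total hydrogens = 22.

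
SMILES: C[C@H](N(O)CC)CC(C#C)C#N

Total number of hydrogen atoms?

Hydrogens are implicit in SMILES; fill each atom to its normal valence:
  3 × C: 1 H each → 3
  2 × C: 3 H each → 6
  2 × C: 2 H each → 4
  2 × C: no H
  2 × N: no H
  1 × O: 1 H
  Total hydrogens = 14.

14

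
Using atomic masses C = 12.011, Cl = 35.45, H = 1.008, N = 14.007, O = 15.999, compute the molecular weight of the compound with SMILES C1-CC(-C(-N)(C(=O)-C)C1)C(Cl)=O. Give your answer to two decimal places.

189.64

Molecular formula: C8H12ClNO2.
M = 8×12.011 + 1×35.45 + 12×1.008 + 1×14.007 + 2×15.999 = 189.64 g/mol.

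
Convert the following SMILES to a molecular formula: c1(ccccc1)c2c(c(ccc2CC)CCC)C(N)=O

Heavy atoms from the SMILES: 18 C, 1 N, 1 O.
Implicit hydrogens by atom environment:
  7 × C (aromatic): 1 H each → 7
  5 × C (aromatic): no H
  3 × C: 2 H each → 6
  2 × C: 3 H each → 6
  1 × C: no H
  1 × N: 2 H
  1 × O: no H
  Total hydrogens = 21.
Molecular formula: C18H21NO

C18H21NO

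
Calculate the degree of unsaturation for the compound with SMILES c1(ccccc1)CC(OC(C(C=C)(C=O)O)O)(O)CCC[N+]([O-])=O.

Molecular formula from the SMILES: C16H21NO7.
DoU = (2C + 2 + N − H − X)/2 = (2·16 + 2 + 1 − 21 − 0)/2 = 14/2 = 7.
(Structurally: 1 ring(s) + 6 π bond(s) = 7.)

7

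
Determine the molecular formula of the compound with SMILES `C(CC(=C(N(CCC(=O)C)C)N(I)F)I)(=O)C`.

C10H15FI2N2O2

Heavy atoms from the SMILES: 10 C, 1 F, 2 I, 2 N, 2 O.
Implicit hydrogens by atom environment:
  4 × C: no H
  3 × C: 3 H each → 9
  3 × C: 2 H each → 6
  2 × I: no H
  2 × N: no H
  2 × O: no H
  1 × F: no H
  Total hydrogens = 15.
Molecular formula: C10H15FI2N2O2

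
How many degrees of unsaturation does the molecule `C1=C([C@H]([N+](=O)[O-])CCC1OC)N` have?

3

Molecular formula from the SMILES: C7H12N2O3.
DoU = (2C + 2 + N − H − X)/2 = (2·7 + 2 + 2 − 12 − 0)/2 = 6/2 = 3.
(Structurally: 1 ring(s) + 2 π bond(s) = 3.)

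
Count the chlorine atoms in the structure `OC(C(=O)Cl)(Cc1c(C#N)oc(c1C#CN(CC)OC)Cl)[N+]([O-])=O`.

2

The symbol for chlorine appears 2 times in the SMILES.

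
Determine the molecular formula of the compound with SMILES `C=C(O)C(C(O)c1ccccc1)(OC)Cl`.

C11H13ClO3

Heavy atoms from the SMILES: 11 C, 1 Cl, 3 O.
Implicit hydrogens by atom environment:
  5 × C (aromatic): 1 H each → 5
  2 × C: no H
  2 × O: 1 H each → 2
  1 × C: 3 H
  1 × C: 2 H
  1 × C: 1 H
  1 × C (aromatic): no H
  1 × Cl: no H
  1 × O: no H
  Total hydrogens = 13.
Molecular formula: C11H13ClO3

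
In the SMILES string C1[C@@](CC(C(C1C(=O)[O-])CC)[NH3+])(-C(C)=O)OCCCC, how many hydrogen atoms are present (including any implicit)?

Hydrogens are implicit in SMILES; fill each atom to its normal valence:
  6 × C: 2 H each → 12
  3 × C: 3 H each → 9
  3 × C: 1 H each → 3
  3 × C: no H
  3 × O: no H
  1 × N (charge +1): 3 H
  1 × O (charge -1): no H
  Total hydrogens = 27.

27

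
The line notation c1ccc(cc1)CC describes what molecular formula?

Heavy atoms from the SMILES: 8 C.
Implicit hydrogens by atom environment:
  5 × C (aromatic): 1 H each → 5
  1 × C: 3 H
  1 × C: 2 H
  1 × C (aromatic): no H
  Total hydrogens = 10.
Molecular formula: C8H10

C8H10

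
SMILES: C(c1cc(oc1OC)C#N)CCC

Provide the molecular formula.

Heavy atoms from the SMILES: 10 C, 1 N, 2 O.
Implicit hydrogens by atom environment:
  3 × C: 2 H each → 6
  3 × C (aromatic): no H
  2 × C: 3 H each → 6
  1 × C (aromatic): 1 H
  1 × C: no H
  1 × N: no H
  1 × O (aromatic): no H
  1 × O: no H
  Total hydrogens = 13.
Molecular formula: C10H13NO2

C10H13NO2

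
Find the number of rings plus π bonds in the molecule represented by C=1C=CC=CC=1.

Molecular formula from the SMILES: C6H6.
DoU = (2C + 2 + N − H − X)/2 = (2·6 + 2 + 0 − 6 − 0)/2 = 8/2 = 4.
(Structurally: 1 ring(s) + 3 π bond(s) = 4.)

4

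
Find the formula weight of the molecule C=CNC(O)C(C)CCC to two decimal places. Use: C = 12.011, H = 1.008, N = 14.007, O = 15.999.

143.23

Molecular formula: C8H17NO.
M = 8×12.011 + 17×1.008 + 1×14.007 + 1×15.999 = 143.23 g/mol.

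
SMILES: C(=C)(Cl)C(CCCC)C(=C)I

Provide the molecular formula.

C9H14ClI

Heavy atoms from the SMILES: 9 C, 1 Cl, 1 I.
Implicit hydrogens by atom environment:
  5 × C: 2 H each → 10
  2 × C: no H
  1 × C: 3 H
  1 × C: 1 H
  1 × Cl: no H
  1 × I: no H
  Total hydrogens = 14.
Molecular formula: C9H14ClI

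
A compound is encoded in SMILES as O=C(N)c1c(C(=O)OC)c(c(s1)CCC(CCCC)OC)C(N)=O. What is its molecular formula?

Heavy atoms from the SMILES: 16 C, 2 N, 5 O, 1 S.
Implicit hydrogens by atom environment:
  5 × C: 2 H each → 10
  5 × O: no H
  4 × C (aromatic): no H
  3 × C: 3 H each → 9
  3 × C: no H
  2 × N: 2 H each → 4
  1 × C: 1 H
  1 × S (aromatic): no H
  Total hydrogens = 24.
Molecular formula: C16H24N2O5S

C16H24N2O5S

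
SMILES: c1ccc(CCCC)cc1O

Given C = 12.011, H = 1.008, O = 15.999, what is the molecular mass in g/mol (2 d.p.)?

150.22

Molecular formula: C10H14O.
M = 10×12.011 + 14×1.008 + 1×15.999 = 150.22 g/mol.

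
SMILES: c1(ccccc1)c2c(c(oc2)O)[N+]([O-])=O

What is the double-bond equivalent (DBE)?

Molecular formula from the SMILES: C10H7NO4.
DoU = (2C + 2 + N − H − X)/2 = (2·10 + 2 + 1 − 7 − 0)/2 = 16/2 = 8.
(Structurally: 2 ring(s) + 6 π bond(s) = 8.)

8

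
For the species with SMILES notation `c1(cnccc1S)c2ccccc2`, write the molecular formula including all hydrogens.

Heavy atoms from the SMILES: 11 C, 1 N, 1 S.
Implicit hydrogens by atom environment:
  8 × C (aromatic): 1 H each → 8
  3 × C (aromatic): no H
  1 × N (aromatic): no H
  1 × S: 1 H
  Total hydrogens = 9.
Molecular formula: C11H9NS

C11H9NS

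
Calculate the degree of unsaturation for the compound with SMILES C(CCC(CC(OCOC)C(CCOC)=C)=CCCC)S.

2

Molecular formula from the SMILES: C17H32O3S.
DoU = (2C + 2 + N − H − X)/2 = (2·17 + 2 + 0 − 32 − 0)/2 = 4/2 = 2.
(Structurally: 0 ring(s) + 2 π bond(s) = 2.)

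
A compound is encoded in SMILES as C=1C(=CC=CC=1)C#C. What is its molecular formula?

Heavy atoms from the SMILES: 8 C.
Implicit hydrogens by atom environment:
  5 × C (aromatic): 1 H each → 5
  1 × C: 1 H
  1 × C (aromatic): no H
  1 × C: no H
  Total hydrogens = 6.
Molecular formula: C8H6

C8H6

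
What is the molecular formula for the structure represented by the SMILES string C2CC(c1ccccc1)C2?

C10H12

Heavy atoms from the SMILES: 10 C.
Implicit hydrogens by atom environment:
  5 × C (aromatic): 1 H each → 5
  3 × C: 2 H each → 6
  1 × C: 1 H
  1 × C (aromatic): no H
  Total hydrogens = 12.
Molecular formula: C10H12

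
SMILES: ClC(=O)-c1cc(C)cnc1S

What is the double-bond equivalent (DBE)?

5

Molecular formula from the SMILES: C7H6ClNOS.
DoU = (2C + 2 + N − H − X)/2 = (2·7 + 2 + 1 − 6 − 1)/2 = 10/2 = 5.
(Structurally: 1 ring(s) + 4 π bond(s) = 5.)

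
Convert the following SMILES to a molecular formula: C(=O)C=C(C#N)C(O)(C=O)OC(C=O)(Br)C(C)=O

C10H8BrNO6

Heavy atoms from the SMILES: 1 Br, 10 C, 1 N, 6 O.
Implicit hydrogens by atom environment:
  5 × C: no H
  5 × O: no H
  4 × C: 1 H each → 4
  1 × Br: no H
  1 × C: 3 H
  1 × N: no H
  1 × O: 1 H
  Total hydrogens = 8.
Molecular formula: C10H8BrNO6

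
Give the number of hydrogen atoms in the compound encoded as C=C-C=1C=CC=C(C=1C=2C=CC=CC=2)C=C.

Hydrogens are implicit in SMILES; fill each atom to its normal valence:
  8 × C (aromatic): 1 H each → 8
  4 × C (aromatic): no H
  2 × C: 2 H each → 4
  2 × C: 1 H each → 2
  Total hydrogens = 14.

14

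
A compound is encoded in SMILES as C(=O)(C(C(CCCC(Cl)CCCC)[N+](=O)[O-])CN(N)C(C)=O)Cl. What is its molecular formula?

C14H25Cl2N3O4

Heavy atoms from the SMILES: 14 C, 2 Cl, 3 N, 4 O.
Implicit hydrogens by atom environment:
  7 × C: 2 H each → 14
  3 × C: 1 H each → 3
  3 × O: no H
  2 × C: 3 H each → 6
  2 × C: no H
  2 × Cl: no H
  1 × N: 2 H
  1 × N: no H
  1 × N (charge +1): no H
  1 × O (charge -1): no H
  Total hydrogens = 25.
Molecular formula: C14H25Cl2N3O4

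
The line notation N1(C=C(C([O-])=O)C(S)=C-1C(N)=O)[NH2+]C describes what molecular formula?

C7H9N3O3S

Heavy atoms from the SMILES: 7 C, 3 N, 3 O, 1 S.
Implicit hydrogens by atom environment:
  3 × C (aromatic): no H
  2 × C: no H
  2 × O: no H
  1 × C: 3 H
  1 × C (aromatic): 1 H
  1 × N: 2 H
  1 × N (charge +1): 2 H
  1 × N (aromatic): no H
  1 × O (charge -1): no H
  1 × S: 1 H
  Total hydrogens = 9.
Molecular formula: C7H9N3O3S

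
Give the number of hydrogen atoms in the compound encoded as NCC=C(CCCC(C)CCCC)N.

Hydrogens are implicit in SMILES; fill each atom to its normal valence:
  7 × C: 2 H each → 14
  2 × C: 3 H each → 6
  2 × C: 1 H each → 2
  2 × N: 2 H each → 4
  1 × C: no H
  Total hydrogens = 26.

26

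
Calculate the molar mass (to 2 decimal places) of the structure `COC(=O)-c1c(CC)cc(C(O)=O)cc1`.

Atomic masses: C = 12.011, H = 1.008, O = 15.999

Molecular formula: C11H12O4.
M = 11×12.011 + 12×1.008 + 4×15.999 = 208.21 g/mol.

208.21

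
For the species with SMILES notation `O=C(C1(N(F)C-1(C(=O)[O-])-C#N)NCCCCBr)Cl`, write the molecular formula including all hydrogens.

Heavy atoms from the SMILES: 1 Br, 9 C, 1 Cl, 1 F, 3 N, 3 O.
Implicit hydrogens by atom environment:
  5 × C: no H
  4 × C: 2 H each → 8
  2 × N: no H
  2 × O: no H
  1 × Br: no H
  1 × Cl: no H
  1 × F: no H
  1 × N: 1 H
  1 × O (charge -1): no H
  Total hydrogens = 9.
Net charge -1.
Molecular formula: C9H9BrClFN3O3-

C9H9BrClFN3O3-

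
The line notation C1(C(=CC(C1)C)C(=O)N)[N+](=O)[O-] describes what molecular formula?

C7H10N2O3

Heavy atoms from the SMILES: 7 C, 2 N, 3 O.
Implicit hydrogens by atom environment:
  3 × C: 1 H each → 3
  2 × C: no H
  2 × O: no H
  1 × C: 3 H
  1 × C: 2 H
  1 × N: 2 H
  1 × N (charge +1): no H
  1 × O (charge -1): no H
  Total hydrogens = 10.
Molecular formula: C7H10N2O3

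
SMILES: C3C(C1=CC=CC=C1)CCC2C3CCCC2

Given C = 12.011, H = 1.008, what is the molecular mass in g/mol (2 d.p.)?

214.35

Molecular formula: C16H22.
M = 16×12.011 + 22×1.008 = 214.35 g/mol.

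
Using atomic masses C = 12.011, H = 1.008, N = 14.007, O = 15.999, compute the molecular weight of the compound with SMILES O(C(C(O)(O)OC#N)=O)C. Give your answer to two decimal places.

147.09

Molecular formula: C4H5NO5.
M = 4×12.011 + 5×1.008 + 1×14.007 + 5×15.999 = 147.09 g/mol.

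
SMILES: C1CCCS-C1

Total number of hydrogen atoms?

Hydrogens are implicit in SMILES; fill each atom to its normal valence:
  5 × C: 2 H each → 10
  1 × S: no H
  Total hydrogens = 10.

10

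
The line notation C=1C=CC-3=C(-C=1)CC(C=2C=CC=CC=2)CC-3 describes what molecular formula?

C16H16

Heavy atoms from the SMILES: 16 C.
Implicit hydrogens by atom environment:
  9 × C (aromatic): 1 H each → 9
  3 × C: 2 H each → 6
  3 × C (aromatic): no H
  1 × C: 1 H
  Total hydrogens = 16.
Molecular formula: C16H16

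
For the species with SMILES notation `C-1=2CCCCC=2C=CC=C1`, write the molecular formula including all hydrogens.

C10H12

Heavy atoms from the SMILES: 10 C.
Implicit hydrogens by atom environment:
  4 × C: 2 H each → 8
  4 × C (aromatic): 1 H each → 4
  2 × C (aromatic): no H
  Total hydrogens = 12.
Molecular formula: C10H12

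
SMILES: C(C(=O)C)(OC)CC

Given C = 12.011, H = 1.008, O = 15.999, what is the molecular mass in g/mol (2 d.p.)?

116.16

Molecular formula: C6H12O2.
M = 6×12.011 + 12×1.008 + 2×15.999 = 116.16 g/mol.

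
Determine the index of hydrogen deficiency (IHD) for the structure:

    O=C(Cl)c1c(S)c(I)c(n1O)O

Molecular formula from the SMILES: C5H3ClINO3S.
DoU = (2C + 2 + N − H − X)/2 = (2·5 + 2 + 1 − 3 − 2)/2 = 8/2 = 4.
(Structurally: 1 ring(s) + 3 π bond(s) = 4.)

4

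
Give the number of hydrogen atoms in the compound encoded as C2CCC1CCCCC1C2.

Hydrogens are implicit in SMILES; fill each atom to its normal valence:
  8 × C: 2 H each → 16
  2 × C: 1 H each → 2
  Total hydrogens = 18.

18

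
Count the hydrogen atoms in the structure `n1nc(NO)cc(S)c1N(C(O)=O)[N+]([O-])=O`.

Hydrogens are implicit in SMILES; fill each atom to its normal valence:
  3 × C (aromatic): no H
  2 × N (aromatic): no H
  2 × O: 1 H each → 2
  2 × O: no H
  1 × C (aromatic): 1 H
  1 × C: no H
  1 × N: 1 H
  1 × N: no H
  1 × N (charge +1): no H
  1 × O (charge -1): no H
  1 × S: 1 H
  Total hydrogens = 5.

5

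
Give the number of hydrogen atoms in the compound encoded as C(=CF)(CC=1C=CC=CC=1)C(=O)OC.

Hydrogens are implicit in SMILES; fill each atom to its normal valence:
  5 × C (aromatic): 1 H each → 5
  2 × C: no H
  2 × O: no H
  1 × C: 3 H
  1 × C: 2 H
  1 × C: 1 H
  1 × C (aromatic): no H
  1 × F: no H
  Total hydrogens = 11.

11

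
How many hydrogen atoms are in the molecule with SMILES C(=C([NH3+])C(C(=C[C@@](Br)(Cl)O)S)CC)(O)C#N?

13

Hydrogens are implicit in SMILES; fill each atom to its normal valence:
  5 × C: no H
  2 × C: 1 H each → 2
  2 × O: 1 H each → 2
  1 × Br: no H
  1 × C: 3 H
  1 × C: 2 H
  1 × Cl: no H
  1 × N (charge +1): 3 H
  1 × N: no H
  1 × S: 1 H
  Total hydrogens = 13.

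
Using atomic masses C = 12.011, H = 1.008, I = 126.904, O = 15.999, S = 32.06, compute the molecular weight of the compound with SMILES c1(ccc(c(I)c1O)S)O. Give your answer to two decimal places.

268.07

Molecular formula: C6H5IO2S.
M = 6×12.011 + 5×1.008 + 1×126.904 + 2×15.999 + 1×32.06 = 268.07 g/mol.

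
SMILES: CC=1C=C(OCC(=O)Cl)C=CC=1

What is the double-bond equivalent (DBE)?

5

Molecular formula from the SMILES: C9H9ClO2.
DoU = (2C + 2 + N − H − X)/2 = (2·9 + 2 + 0 − 9 − 1)/2 = 10/2 = 5.
(Structurally: 1 ring(s) + 4 π bond(s) = 5.)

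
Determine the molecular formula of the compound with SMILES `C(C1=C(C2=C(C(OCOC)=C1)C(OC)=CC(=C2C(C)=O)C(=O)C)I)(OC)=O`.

C19H19IO7

Heavy atoms from the SMILES: 19 C, 1 I, 7 O.
Implicit hydrogens by atom environment:
  8 × C (aromatic): no H
  7 × O: no H
  5 × C: 3 H each → 15
  3 × C: no H
  2 × C (aromatic): 1 H each → 2
  1 × C: 2 H
  1 × I: no H
  Total hydrogens = 19.
Molecular formula: C19H19IO7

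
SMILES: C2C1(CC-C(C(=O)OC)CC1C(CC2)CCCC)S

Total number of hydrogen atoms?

28

Hydrogens are implicit in SMILES; fill each atom to its normal valence:
  9 × C: 2 H each → 18
  3 × C: 1 H each → 3
  2 × C: 3 H each → 6
  2 × C: no H
  2 × O: no H
  1 × S: 1 H
  Total hydrogens = 28.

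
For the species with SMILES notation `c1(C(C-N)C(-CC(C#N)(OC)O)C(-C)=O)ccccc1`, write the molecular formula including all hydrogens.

C15H20N2O3

Heavy atoms from the SMILES: 15 C, 2 N, 3 O.
Implicit hydrogens by atom environment:
  5 × C (aromatic): 1 H each → 5
  3 × C: no H
  2 × C: 3 H each → 6
  2 × C: 2 H each → 4
  2 × C: 1 H each → 2
  2 × O: no H
  1 × C (aromatic): no H
  1 × N: 2 H
  1 × N: no H
  1 × O: 1 H
  Total hydrogens = 20.
Molecular formula: C15H20N2O3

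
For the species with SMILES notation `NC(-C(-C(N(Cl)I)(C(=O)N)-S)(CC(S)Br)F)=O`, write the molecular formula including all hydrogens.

C6H9BrClFIN3O2S2

Heavy atoms from the SMILES: 1 Br, 6 C, 1 Cl, 1 F, 1 I, 3 N, 2 O, 2 S.
Implicit hydrogens by atom environment:
  4 × C: no H
  2 × N: 2 H each → 4
  2 × O: no H
  2 × S: 1 H each → 2
  1 × Br: no H
  1 × C: 2 H
  1 × C: 1 H
  1 × Cl: no H
  1 × F: no H
  1 × I: no H
  1 × N: no H
  Total hydrogens = 9.
Molecular formula: C6H9BrClFIN3O2S2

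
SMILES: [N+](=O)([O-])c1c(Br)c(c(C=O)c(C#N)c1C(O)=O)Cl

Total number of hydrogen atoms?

Hydrogens are implicit in SMILES; fill each atom to its normal valence:
  6 × C (aromatic): no H
  3 × O: no H
  2 × C: no H
  1 × Br: no H
  1 × C: 1 H
  1 × Cl: no H
  1 × N: no H
  1 × N (charge +1): no H
  1 × O: 1 H
  1 × O (charge -1): no H
  Total hydrogens = 2.

2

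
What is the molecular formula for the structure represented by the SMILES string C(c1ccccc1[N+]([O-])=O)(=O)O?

Heavy atoms from the SMILES: 7 C, 1 N, 4 O.
Implicit hydrogens by atom environment:
  4 × C (aromatic): 1 H each → 4
  2 × C (aromatic): no H
  2 × O: no H
  1 × C: no H
  1 × N (charge +1): no H
  1 × O: 1 H
  1 × O (charge -1): no H
  Total hydrogens = 5.
Molecular formula: C7H5NO4

C7H5NO4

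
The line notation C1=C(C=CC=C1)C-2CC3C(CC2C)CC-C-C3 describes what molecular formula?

C17H24

Heavy atoms from the SMILES: 17 C.
Implicit hydrogens by atom environment:
  6 × C: 2 H each → 12
  5 × C (aromatic): 1 H each → 5
  4 × C: 1 H each → 4
  1 × C: 3 H
  1 × C (aromatic): no H
  Total hydrogens = 24.
Molecular formula: C17H24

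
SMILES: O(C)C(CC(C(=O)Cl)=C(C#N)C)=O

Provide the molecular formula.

Heavy atoms from the SMILES: 8 C, 1 Cl, 1 N, 3 O.
Implicit hydrogens by atom environment:
  5 × C: no H
  3 × O: no H
  2 × C: 3 H each → 6
  1 × C: 2 H
  1 × Cl: no H
  1 × N: no H
  Total hydrogens = 8.
Molecular formula: C8H8ClNO3

C8H8ClNO3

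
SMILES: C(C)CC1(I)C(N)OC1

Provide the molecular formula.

Heavy atoms from the SMILES: 6 C, 1 I, 1 N, 1 O.
Implicit hydrogens by atom environment:
  3 × C: 2 H each → 6
  1 × C: 3 H
  1 × C: 1 H
  1 × C: no H
  1 × I: no H
  1 × N: 2 H
  1 × O: no H
  Total hydrogens = 12.
Molecular formula: C6H12INO

C6H12INO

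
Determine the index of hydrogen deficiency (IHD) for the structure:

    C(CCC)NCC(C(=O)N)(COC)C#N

3

Molecular formula from the SMILES: C10H19N3O2.
DoU = (2C + 2 + N − H − X)/2 = (2·10 + 2 + 3 − 19 − 0)/2 = 6/2 = 3.
(Structurally: 0 ring(s) + 3 π bond(s) = 3.)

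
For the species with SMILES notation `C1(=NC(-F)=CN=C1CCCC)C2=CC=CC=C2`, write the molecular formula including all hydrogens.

C14H15FN2

Heavy atoms from the SMILES: 14 C, 1 F, 2 N.
Implicit hydrogens by atom environment:
  6 × C (aromatic): 1 H each → 6
  4 × C (aromatic): no H
  3 × C: 2 H each → 6
  2 × N (aromatic): no H
  1 × C: 3 H
  1 × F: no H
  Total hydrogens = 15.
Molecular formula: C14H15FN2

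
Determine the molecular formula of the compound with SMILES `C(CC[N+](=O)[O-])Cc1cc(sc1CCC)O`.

Heavy atoms from the SMILES: 11 C, 1 N, 3 O, 1 S.
Implicit hydrogens by atom environment:
  6 × C: 2 H each → 12
  3 × C (aromatic): no H
  1 × C: 3 H
  1 × C (aromatic): 1 H
  1 × N (charge +1): no H
  1 × O: 1 H
  1 × O: no H
  1 × O (charge -1): no H
  1 × S (aromatic): no H
  Total hydrogens = 17.
Molecular formula: C11H17NO3S

C11H17NO3S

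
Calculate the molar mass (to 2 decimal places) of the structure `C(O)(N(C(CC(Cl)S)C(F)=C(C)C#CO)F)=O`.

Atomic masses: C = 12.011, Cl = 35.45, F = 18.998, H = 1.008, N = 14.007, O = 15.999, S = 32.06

Molecular formula: C9H10ClF2NO3S.
M = 9×12.011 + 1×35.45 + 2×18.998 + 10×1.008 + 1×14.007 + 3×15.999 + 1×32.06 = 285.69 g/mol.

285.69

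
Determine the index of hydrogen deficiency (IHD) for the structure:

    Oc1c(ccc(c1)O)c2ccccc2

8

Molecular formula from the SMILES: C12H10O2.
DoU = (2C + 2 + N − H − X)/2 = (2·12 + 2 + 0 − 10 − 0)/2 = 16/2 = 8.
(Structurally: 2 ring(s) + 6 π bond(s) = 8.)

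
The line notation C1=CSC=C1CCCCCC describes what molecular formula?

C10H16S

Heavy atoms from the SMILES: 10 C, 1 S.
Implicit hydrogens by atom environment:
  5 × C: 2 H each → 10
  3 × C (aromatic): 1 H each → 3
  1 × C: 3 H
  1 × C (aromatic): no H
  1 × S (aromatic): no H
  Total hydrogens = 16.
Molecular formula: C10H16S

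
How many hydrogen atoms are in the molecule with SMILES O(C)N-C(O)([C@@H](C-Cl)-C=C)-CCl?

13

Hydrogens are implicit in SMILES; fill each atom to its normal valence:
  3 × C: 2 H each → 6
  2 × C: 1 H each → 2
  2 × Cl: no H
  1 × C: 3 H
  1 × C: no H
  1 × N: 1 H
  1 × O: 1 H
  1 × O: no H
  Total hydrogens = 13.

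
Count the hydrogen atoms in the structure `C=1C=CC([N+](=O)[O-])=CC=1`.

5

Hydrogens are implicit in SMILES; fill each atom to its normal valence:
  5 × C (aromatic): 1 H each → 5
  1 × C (aromatic): no H
  1 × N (charge +1): no H
  1 × O: no H
  1 × O (charge -1): no H
  Total hydrogens = 5.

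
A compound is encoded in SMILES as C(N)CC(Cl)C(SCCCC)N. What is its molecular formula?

Heavy atoms from the SMILES: 8 C, 1 Cl, 2 N, 1 S.
Implicit hydrogens by atom environment:
  5 × C: 2 H each → 10
  2 × C: 1 H each → 2
  2 × N: 2 H each → 4
  1 × C: 3 H
  1 × Cl: no H
  1 × S: no H
  Total hydrogens = 19.
Molecular formula: C8H19ClN2S

C8H19ClN2S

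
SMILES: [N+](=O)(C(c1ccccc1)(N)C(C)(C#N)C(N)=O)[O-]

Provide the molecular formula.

C11H12N4O3

Heavy atoms from the SMILES: 11 C, 4 N, 3 O.
Implicit hydrogens by atom environment:
  5 × C (aromatic): 1 H each → 5
  4 × C: no H
  2 × N: 2 H each → 4
  2 × O: no H
  1 × C: 3 H
  1 × C (aromatic): no H
  1 × N (charge +1): no H
  1 × N: no H
  1 × O (charge -1): no H
  Total hydrogens = 12.
Molecular formula: C11H12N4O3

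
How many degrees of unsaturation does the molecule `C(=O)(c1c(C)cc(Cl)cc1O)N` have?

5

Molecular formula from the SMILES: C8H8ClNO2.
DoU = (2C + 2 + N − H − X)/2 = (2·8 + 2 + 1 − 8 − 1)/2 = 10/2 = 5.
(Structurally: 1 ring(s) + 4 π bond(s) = 5.)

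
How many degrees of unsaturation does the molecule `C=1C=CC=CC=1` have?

4

Molecular formula from the SMILES: C6H6.
DoU = (2C + 2 + N − H − X)/2 = (2·6 + 2 + 0 − 6 − 0)/2 = 8/2 = 4.
(Structurally: 1 ring(s) + 3 π bond(s) = 4.)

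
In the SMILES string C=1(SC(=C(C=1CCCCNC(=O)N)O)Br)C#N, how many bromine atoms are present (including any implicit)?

1

The symbol for bromine appears 1 time in the SMILES.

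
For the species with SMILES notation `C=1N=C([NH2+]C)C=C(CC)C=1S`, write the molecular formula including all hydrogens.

C8H13N2S+

Heavy atoms from the SMILES: 8 C, 2 N, 1 S.
Implicit hydrogens by atom environment:
  3 × C (aromatic): no H
  2 × C: 3 H each → 6
  2 × C (aromatic): 1 H each → 2
  1 × C: 2 H
  1 × N (charge +1): 2 H
  1 × N (aromatic): no H
  1 × S: 1 H
  Total hydrogens = 13.
Net charge +1.
Molecular formula: C8H13N2S+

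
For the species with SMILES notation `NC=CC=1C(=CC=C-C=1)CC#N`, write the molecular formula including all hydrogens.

Heavy atoms from the SMILES: 10 C, 2 N.
Implicit hydrogens by atom environment:
  4 × C (aromatic): 1 H each → 4
  2 × C: 1 H each → 2
  2 × C (aromatic): no H
  1 × C: 2 H
  1 × C: no H
  1 × N: 2 H
  1 × N: no H
  Total hydrogens = 10.
Molecular formula: C10H10N2

C10H10N2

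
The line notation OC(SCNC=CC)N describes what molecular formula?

Heavy atoms from the SMILES: 5 C, 2 N, 1 O, 1 S.
Implicit hydrogens by atom environment:
  3 × C: 1 H each → 3
  1 × C: 3 H
  1 × C: 2 H
  1 × N: 2 H
  1 × N: 1 H
  1 × O: 1 H
  1 × S: no H
  Total hydrogens = 12.
Molecular formula: C5H12N2OS

C5H12N2OS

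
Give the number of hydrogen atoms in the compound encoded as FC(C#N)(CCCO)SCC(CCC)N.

19

Hydrogens are implicit in SMILES; fill each atom to its normal valence:
  6 × C: 2 H each → 12
  2 × C: no H
  1 × C: 3 H
  1 × C: 1 H
  1 × F: no H
  1 × N: 2 H
  1 × N: no H
  1 × O: 1 H
  1 × S: no H
  Total hydrogens = 19.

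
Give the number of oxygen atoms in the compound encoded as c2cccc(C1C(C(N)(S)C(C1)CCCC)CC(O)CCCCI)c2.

1

The symbol for oxygen appears 1 time in the SMILES.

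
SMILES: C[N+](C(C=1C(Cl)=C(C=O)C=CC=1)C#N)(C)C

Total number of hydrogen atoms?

Hydrogens are implicit in SMILES; fill each atom to its normal valence:
  3 × C: 3 H each → 9
  3 × C (aromatic): 1 H each → 3
  3 × C (aromatic): no H
  2 × C: 1 H each → 2
  1 × C: no H
  1 × Cl: no H
  1 × N: no H
  1 × N (charge +1): no H
  1 × O: no H
  Total hydrogens = 14.

14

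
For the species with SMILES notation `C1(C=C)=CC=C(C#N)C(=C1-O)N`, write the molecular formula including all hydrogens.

C9H8N2O

Heavy atoms from the SMILES: 9 C, 2 N, 1 O.
Implicit hydrogens by atom environment:
  4 × C (aromatic): no H
  2 × C (aromatic): 1 H each → 2
  1 × C: 2 H
  1 × C: 1 H
  1 × C: no H
  1 × N: 2 H
  1 × N: no H
  1 × O: 1 H
  Total hydrogens = 8.
Molecular formula: C9H8N2O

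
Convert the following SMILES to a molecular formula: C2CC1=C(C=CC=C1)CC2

Heavy atoms from the SMILES: 10 C.
Implicit hydrogens by atom environment:
  4 × C: 2 H each → 8
  4 × C (aromatic): 1 H each → 4
  2 × C (aromatic): no H
  Total hydrogens = 12.
Molecular formula: C10H12

C10H12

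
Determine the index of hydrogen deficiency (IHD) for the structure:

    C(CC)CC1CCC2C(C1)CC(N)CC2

Molecular formula from the SMILES: C14H27N.
DoU = (2C + 2 + N − H − X)/2 = (2·14 + 2 + 1 − 27 − 0)/2 = 4/2 = 2.
(Structurally: 2 ring(s) + 0 π bond(s) = 2.)

2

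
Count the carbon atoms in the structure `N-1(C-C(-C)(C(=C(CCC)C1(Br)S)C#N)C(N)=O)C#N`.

The symbol for carbon appears 12 times in the SMILES.

12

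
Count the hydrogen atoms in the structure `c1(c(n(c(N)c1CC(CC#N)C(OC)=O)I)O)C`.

Hydrogens are implicit in SMILES; fill each atom to its normal valence:
  4 × C (aromatic): no H
  2 × C: 3 H each → 6
  2 × C: 2 H each → 4
  2 × C: no H
  2 × O: no H
  1 × C: 1 H
  1 × I: no H
  1 × N: 2 H
  1 × N (aromatic): no H
  1 × N: no H
  1 × O: 1 H
  Total hydrogens = 14.

14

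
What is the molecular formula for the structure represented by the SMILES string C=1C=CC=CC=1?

Heavy atoms from the SMILES: 6 C.
Implicit hydrogens by atom environment:
  6 × C (aromatic): 1 H each → 6
  Total hydrogens = 6.
Molecular formula: C6H6

C6H6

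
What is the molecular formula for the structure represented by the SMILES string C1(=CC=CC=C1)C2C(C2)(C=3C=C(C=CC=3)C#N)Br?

C16H12BrN

Heavy atoms from the SMILES: 1 Br, 16 C, 1 N.
Implicit hydrogens by atom environment:
  9 × C (aromatic): 1 H each → 9
  3 × C (aromatic): no H
  2 × C: no H
  1 × Br: no H
  1 × C: 2 H
  1 × C: 1 H
  1 × N: no H
  Total hydrogens = 12.
Molecular formula: C16H12BrN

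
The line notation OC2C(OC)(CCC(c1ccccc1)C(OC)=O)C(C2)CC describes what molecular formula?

Heavy atoms from the SMILES: 18 C, 4 O.
Implicit hydrogens by atom environment:
  5 × C (aromatic): 1 H each → 5
  4 × C: 2 H each → 8
  3 × C: 3 H each → 9
  3 × C: 1 H each → 3
  3 × O: no H
  2 × C: no H
  1 × C (aromatic): no H
  1 × O: 1 H
  Total hydrogens = 26.
Molecular formula: C18H26O4

C18H26O4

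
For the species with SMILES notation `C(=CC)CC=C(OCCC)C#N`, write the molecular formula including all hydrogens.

C10H15NO

Heavy atoms from the SMILES: 10 C, 1 N, 1 O.
Implicit hydrogens by atom environment:
  3 × C: 2 H each → 6
  3 × C: 1 H each → 3
  2 × C: 3 H each → 6
  2 × C: no H
  1 × N: no H
  1 × O: no H
  Total hydrogens = 15.
Molecular formula: C10H15NO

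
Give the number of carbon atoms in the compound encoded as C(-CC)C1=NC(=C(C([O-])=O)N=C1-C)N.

9

The symbol for carbon appears 9 times in the SMILES.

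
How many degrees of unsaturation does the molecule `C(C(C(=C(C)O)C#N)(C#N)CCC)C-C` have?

5

Molecular formula from the SMILES: C12H18N2O.
DoU = (2C + 2 + N − H − X)/2 = (2·12 + 2 + 2 − 18 − 0)/2 = 10/2 = 5.
(Structurally: 0 ring(s) + 5 π bond(s) = 5.)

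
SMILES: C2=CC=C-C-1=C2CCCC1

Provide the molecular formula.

Heavy atoms from the SMILES: 10 C.
Implicit hydrogens by atom environment:
  4 × C: 2 H each → 8
  4 × C (aromatic): 1 H each → 4
  2 × C (aromatic): no H
  Total hydrogens = 12.
Molecular formula: C10H12

C10H12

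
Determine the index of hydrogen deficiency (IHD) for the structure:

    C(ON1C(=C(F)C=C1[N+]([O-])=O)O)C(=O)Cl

5

Molecular formula from the SMILES: C6H4ClFN2O5.
DoU = (2C + 2 + N − H − X)/2 = (2·6 + 2 + 2 − 4 − 2)/2 = 10/2 = 5.
(Structurally: 1 ring(s) + 4 π bond(s) = 5.)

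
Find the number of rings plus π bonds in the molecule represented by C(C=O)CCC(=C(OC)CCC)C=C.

Molecular formula from the SMILES: C12H20O2.
DoU = (2C + 2 + N − H − X)/2 = (2·12 + 2 + 0 − 20 − 0)/2 = 6/2 = 3.
(Structurally: 0 ring(s) + 3 π bond(s) = 3.)

3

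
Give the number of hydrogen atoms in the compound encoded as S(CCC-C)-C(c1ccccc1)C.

Hydrogens are implicit in SMILES; fill each atom to its normal valence:
  5 × C (aromatic): 1 H each → 5
  3 × C: 2 H each → 6
  2 × C: 3 H each → 6
  1 × C: 1 H
  1 × C (aromatic): no H
  1 × S: no H
  Total hydrogens = 18.

18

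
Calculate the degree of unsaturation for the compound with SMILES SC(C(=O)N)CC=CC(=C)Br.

3

Molecular formula from the SMILES: C7H10BrNOS.
DoU = (2C + 2 + N − H − X)/2 = (2·7 + 2 + 1 − 10 − 1)/2 = 6/2 = 3.
(Structurally: 0 ring(s) + 3 π bond(s) = 3.)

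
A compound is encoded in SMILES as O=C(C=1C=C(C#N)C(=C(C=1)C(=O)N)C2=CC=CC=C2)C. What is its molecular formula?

C16H12N2O2

Heavy atoms from the SMILES: 16 C, 2 N, 2 O.
Implicit hydrogens by atom environment:
  7 × C (aromatic): 1 H each → 7
  5 × C (aromatic): no H
  3 × C: no H
  2 × O: no H
  1 × C: 3 H
  1 × N: 2 H
  1 × N: no H
  Total hydrogens = 12.
Molecular formula: C16H12N2O2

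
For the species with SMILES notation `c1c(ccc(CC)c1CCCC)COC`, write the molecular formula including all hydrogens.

C14H22O

Heavy atoms from the SMILES: 14 C, 1 O.
Implicit hydrogens by atom environment:
  5 × C: 2 H each → 10
  3 × C: 3 H each → 9
  3 × C (aromatic): 1 H each → 3
  3 × C (aromatic): no H
  1 × O: no H
  Total hydrogens = 22.
Molecular formula: C14H22O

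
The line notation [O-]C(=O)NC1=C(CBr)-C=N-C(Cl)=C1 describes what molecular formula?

C7H5BrClN2O2-

Heavy atoms from the SMILES: 1 Br, 7 C, 1 Cl, 2 N, 2 O.
Implicit hydrogens by atom environment:
  3 × C (aromatic): no H
  2 × C (aromatic): 1 H each → 2
  1 × Br: no H
  1 × C: 2 H
  1 × C: no H
  1 × Cl: no H
  1 × N: 1 H
  1 × N (aromatic): no H
  1 × O: no H
  1 × O (charge -1): no H
  Total hydrogens = 5.
Net charge -1.
Molecular formula: C7H5BrClN2O2-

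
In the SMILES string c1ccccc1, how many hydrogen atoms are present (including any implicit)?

Hydrogens are implicit in SMILES; fill each atom to its normal valence:
  6 × C (aromatic): 1 H each → 6
  Total hydrogens = 6.

6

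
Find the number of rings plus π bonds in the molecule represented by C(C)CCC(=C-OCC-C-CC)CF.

Molecular formula from the SMILES: C12H23FO.
DoU = (2C + 2 + N − H − X)/2 = (2·12 + 2 + 0 − 23 − 1)/2 = 2/2 = 1.
(Structurally: 0 ring(s) + 1 π bond(s) = 1.)

1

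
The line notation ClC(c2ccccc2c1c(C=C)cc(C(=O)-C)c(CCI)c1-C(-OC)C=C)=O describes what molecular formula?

Heavy atoms from the SMILES: 23 C, 1 Cl, 1 I, 3 O.
Implicit hydrogens by atom environment:
  7 × C (aromatic): no H
  5 × C (aromatic): 1 H each → 5
  4 × C: 2 H each → 8
  3 × C: 1 H each → 3
  3 × O: no H
  2 × C: 3 H each → 6
  2 × C: no H
  1 × Cl: no H
  1 × I: no H
  Total hydrogens = 22.
Molecular formula: C23H22ClIO3

C23H22ClIO3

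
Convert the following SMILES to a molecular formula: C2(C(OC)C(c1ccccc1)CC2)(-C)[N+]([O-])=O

Heavy atoms from the SMILES: 13 C, 1 N, 3 O.
Implicit hydrogens by atom environment:
  5 × C (aromatic): 1 H each → 5
  2 × C: 3 H each → 6
  2 × C: 2 H each → 4
  2 × C: 1 H each → 2
  2 × O: no H
  1 × C: no H
  1 × C (aromatic): no H
  1 × N (charge +1): no H
  1 × O (charge -1): no H
  Total hydrogens = 17.
Molecular formula: C13H17NO3

C13H17NO3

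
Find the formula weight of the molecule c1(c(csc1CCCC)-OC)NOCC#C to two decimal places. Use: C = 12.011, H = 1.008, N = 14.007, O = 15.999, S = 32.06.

239.33

Molecular formula: C12H17NO2S.
M = 12×12.011 + 17×1.008 + 1×14.007 + 2×15.999 + 1×32.06 = 239.33 g/mol.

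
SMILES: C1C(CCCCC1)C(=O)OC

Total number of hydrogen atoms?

16

Hydrogens are implicit in SMILES; fill each atom to its normal valence:
  6 × C: 2 H each → 12
  2 × O: no H
  1 × C: 3 H
  1 × C: 1 H
  1 × C: no H
  Total hydrogens = 16.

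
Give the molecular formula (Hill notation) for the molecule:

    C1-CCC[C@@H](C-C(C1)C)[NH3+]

C9H20N+

Heavy atoms from the SMILES: 9 C, 1 N.
Implicit hydrogens by atom environment:
  6 × C: 2 H each → 12
  2 × C: 1 H each → 2
  1 × C: 3 H
  1 × N (charge +1): 3 H
  Total hydrogens = 20.
Net charge +1.
Molecular formula: C9H20N+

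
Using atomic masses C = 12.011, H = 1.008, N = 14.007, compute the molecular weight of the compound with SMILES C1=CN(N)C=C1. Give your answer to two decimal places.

82.11

Molecular formula: C4H6N2.
M = 4×12.011 + 6×1.008 + 2×14.007 = 82.11 g/mol.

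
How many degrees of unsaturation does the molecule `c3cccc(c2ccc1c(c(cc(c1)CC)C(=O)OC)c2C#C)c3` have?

14

Molecular formula from the SMILES: C22H18O2.
DoU = (2C + 2 + N − H − X)/2 = (2·22 + 2 + 0 − 18 − 0)/2 = 28/2 = 14.
(Structurally: 3 ring(s) + 11 π bond(s) = 14.)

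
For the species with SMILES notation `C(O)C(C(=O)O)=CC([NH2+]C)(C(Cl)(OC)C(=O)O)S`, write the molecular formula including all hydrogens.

C9H15ClNO6S+

Heavy atoms from the SMILES: 9 C, 1 Cl, 1 N, 6 O, 1 S.
Implicit hydrogens by atom environment:
  5 × C: no H
  3 × O: 1 H each → 3
  3 × O: no H
  2 × C: 3 H each → 6
  1 × C: 2 H
  1 × C: 1 H
  1 × Cl: no H
  1 × N (charge +1): 2 H
  1 × S: 1 H
  Total hydrogens = 15.
Net charge +1.
Molecular formula: C9H15ClNO6S+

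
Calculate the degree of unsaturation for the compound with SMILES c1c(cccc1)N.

4

Molecular formula from the SMILES: C6H7N.
DoU = (2C + 2 + N − H − X)/2 = (2·6 + 2 + 1 − 7 − 0)/2 = 8/2 = 4.
(Structurally: 1 ring(s) + 3 π bond(s) = 4.)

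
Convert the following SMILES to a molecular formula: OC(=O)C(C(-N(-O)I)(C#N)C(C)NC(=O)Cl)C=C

Heavy atoms from the SMILES: 9 C, 1 Cl, 1 I, 3 N, 4 O.
Implicit hydrogens by atom environment:
  4 × C: no H
  3 × C: 1 H each → 3
  2 × N: no H
  2 × O: 1 H each → 2
  2 × O: no H
  1 × C: 3 H
  1 × C: 2 H
  1 × Cl: no H
  1 × I: no H
  1 × N: 1 H
  Total hydrogens = 11.
Molecular formula: C9H11ClIN3O4

C9H11ClIN3O4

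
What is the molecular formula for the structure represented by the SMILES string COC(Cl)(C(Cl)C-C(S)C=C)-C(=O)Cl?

C8H11Cl3O2S

Heavy atoms from the SMILES: 8 C, 3 Cl, 2 O, 1 S.
Implicit hydrogens by atom environment:
  3 × C: 1 H each → 3
  3 × Cl: no H
  2 × C: 2 H each → 4
  2 × C: no H
  2 × O: no H
  1 × C: 3 H
  1 × S: 1 H
  Total hydrogens = 11.
Molecular formula: C8H11Cl3O2S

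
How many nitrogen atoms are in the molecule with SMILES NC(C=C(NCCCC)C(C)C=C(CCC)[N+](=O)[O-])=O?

The symbol for nitrogen appears 3 times in the SMILES.

3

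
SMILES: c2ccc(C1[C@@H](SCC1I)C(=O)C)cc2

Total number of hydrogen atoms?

13

Hydrogens are implicit in SMILES; fill each atom to its normal valence:
  5 × C (aromatic): 1 H each → 5
  3 × C: 1 H each → 3
  1 × C: 3 H
  1 × C: 2 H
  1 × C (aromatic): no H
  1 × C: no H
  1 × I: no H
  1 × O: no H
  1 × S: no H
  Total hydrogens = 13.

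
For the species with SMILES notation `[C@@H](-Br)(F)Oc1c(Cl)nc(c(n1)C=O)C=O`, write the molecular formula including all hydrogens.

Heavy atoms from the SMILES: 1 Br, 7 C, 1 Cl, 1 F, 2 N, 3 O.
Implicit hydrogens by atom environment:
  4 × C (aromatic): no H
  3 × C: 1 H each → 3
  3 × O: no H
  2 × N (aromatic): no H
  1 × Br: no H
  1 × Cl: no H
  1 × F: no H
  Total hydrogens = 3.
Molecular formula: C7H3BrClFN2O3

C7H3BrClFN2O3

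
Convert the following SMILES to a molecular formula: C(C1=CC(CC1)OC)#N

C7H9NO

Heavy atoms from the SMILES: 7 C, 1 N, 1 O.
Implicit hydrogens by atom environment:
  2 × C: 2 H each → 4
  2 × C: 1 H each → 2
  2 × C: no H
  1 × C: 3 H
  1 × N: no H
  1 × O: no H
  Total hydrogens = 9.
Molecular formula: C7H9NO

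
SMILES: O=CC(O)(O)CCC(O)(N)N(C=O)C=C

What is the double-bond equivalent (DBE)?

3

Molecular formula from the SMILES: C8H14N2O5.
DoU = (2C + 2 + N − H − X)/2 = (2·8 + 2 + 2 − 14 − 0)/2 = 6/2 = 3.
(Structurally: 0 ring(s) + 3 π bond(s) = 3.)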